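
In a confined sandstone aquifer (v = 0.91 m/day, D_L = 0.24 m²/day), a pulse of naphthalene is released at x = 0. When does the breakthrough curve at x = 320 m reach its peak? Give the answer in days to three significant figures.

For the 1D instantaneous-source solution, setting ∂C/∂t = 0 at fixed x gives v²t² + 2Dt − x² = 0, so t = (√(D² + v²x²) − D)/v².
√(D² + v²x²) = √(0.24² + 0.91² × 320²) = 291.2; v² = 0.8281.
t = (291.2 − 0.24)/0.8281 = 351 days (vs. the pure-advection estimate x/v = 352 d).

351 days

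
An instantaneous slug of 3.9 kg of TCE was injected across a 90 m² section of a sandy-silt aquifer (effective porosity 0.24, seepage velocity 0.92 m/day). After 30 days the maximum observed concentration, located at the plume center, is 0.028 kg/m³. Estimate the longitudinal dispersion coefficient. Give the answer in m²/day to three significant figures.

0.110 m²/day

At the plume center C_max = M/(n_e·A·√(4πDt)), so D = M²/(4πt·(n_e·A·C_max)²).
n_e·A·C_max = 0.24 × 90 × 0.028 = 0.6048 kg/m.
D = 3.9²/(4π × 30 × 0.6048²) = 0.110 m²/day.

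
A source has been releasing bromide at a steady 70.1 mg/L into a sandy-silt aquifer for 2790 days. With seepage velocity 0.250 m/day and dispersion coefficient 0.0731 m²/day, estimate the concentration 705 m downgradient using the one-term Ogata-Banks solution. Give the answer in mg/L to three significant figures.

24.9 mg/L

For a continuous step input, C/C₀ ≈ ½·erfc((x−vt)/(2√(Dt))).
vt = 0.250 × 2790 = 697.5 m and 2√(Dt) = 2√(0.0731 × 2790) = 28.56 m.
Argument (x−vt)/(2√(Dt)) = (705 − 697.5)/28.56 = 0.2626; ½·erfc(0.2626) = 0.3552.
C = 70.1 × 0.3552 = 24.9 mg/L.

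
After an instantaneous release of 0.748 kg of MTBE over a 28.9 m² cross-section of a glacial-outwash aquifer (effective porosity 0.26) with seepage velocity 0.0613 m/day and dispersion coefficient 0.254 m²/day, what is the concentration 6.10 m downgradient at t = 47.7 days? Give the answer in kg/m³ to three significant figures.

For an instantaneous plane source, C(x,t) = M/(n_e·A·√(4πDt)) · exp(−(x−vt)²/(4Dt)), with n_e·A the pore (flow) area.
Plume center vt = 0.0613 × 47.7 = 2.92401 m, so the well at 6.10 m is 3.17599 m downgradient of the peak.
√(4πDt) = 12.34 m, giving peak height M/(n_e·A·√(4πDt)) = 0.748/(0.26 × 28.9 × 12.34) = 0.008067 kg/m³.
(x−vt)²/(4Dt) = (3.17599)²/(4 × 0.254 × 47.7) = 0.2081; exp(−0.2081) = 0.8121.
C = 0.008067 × 0.8121 = 0.00655 kg/m³.

0.00655 kg/m³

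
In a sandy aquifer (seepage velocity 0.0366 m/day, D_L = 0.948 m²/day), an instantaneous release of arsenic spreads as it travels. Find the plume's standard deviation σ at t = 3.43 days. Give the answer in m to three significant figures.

Dispersive spreading gives a Gaussian with σ² = 2Dt; advection only shifts the center.
σ = √(2 × 0.948 × 3.43) = 2.55 m.

2.55 m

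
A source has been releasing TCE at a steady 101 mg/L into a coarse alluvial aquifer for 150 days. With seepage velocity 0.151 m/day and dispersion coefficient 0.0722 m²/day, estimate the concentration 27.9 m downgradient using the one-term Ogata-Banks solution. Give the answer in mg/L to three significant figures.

For a continuous step input, C/C₀ ≈ ½·erfc((x−vt)/(2√(Dt))).
vt = 0.151 × 150 = 22.65 m and 2√(Dt) = 2√(0.0722 × 150) = 6.582 m.
Argument (x−vt)/(2√(Dt)) = (27.9 − 22.65)/6.582 = 0.7976; ½·erfc(0.7976) = 0.1297.
C = 101 × 0.1297 = 13.1 mg/L.

13.1 mg/L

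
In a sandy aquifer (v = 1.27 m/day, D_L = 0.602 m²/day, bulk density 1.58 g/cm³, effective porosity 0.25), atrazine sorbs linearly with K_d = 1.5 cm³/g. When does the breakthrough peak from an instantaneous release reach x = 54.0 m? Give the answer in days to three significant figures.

Retardation factor R = 1 + ρ_b·K_d/n = 1 + 1.58 × 1.5/0.25 = 10.48.
Sorption retards both mechanisms: v_R = v/R = 0.1212 m/day, D_R = D/R = 0.05744 m²/day.
Peak time from v_R²t² + 2D_R t − x² = 0: t = (√(D_R² + v_R²x²) − D_R)/v_R².
√(D_R² + v_R²x²) = √(0.05744² + 0.1212² × 54.0²) = 6.545; v_R² = 0.01469.
t = (6.545 − 0.05744)/0.01469 = 442 days.

442 days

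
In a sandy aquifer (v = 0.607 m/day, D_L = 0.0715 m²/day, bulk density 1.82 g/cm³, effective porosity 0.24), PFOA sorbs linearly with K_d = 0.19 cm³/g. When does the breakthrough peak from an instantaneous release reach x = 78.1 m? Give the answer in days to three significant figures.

314 days

Retardation factor R = 1 + ρ_b·K_d/n = 1 + 1.82 × 0.19/0.24 = 2.441.
Sorption retards both mechanisms: v_R = v/R = 0.2487 m/day, D_R = D/R = 0.02929 m²/day.
Peak time from v_R²t² + 2D_R t − x² = 0: t = (√(D_R² + v_R²x²) − D_R)/v_R².
√(D_R² + v_R²x²) = √(0.02929² + 0.2487² × 78.1²) = 19.42; v_R² = 0.06185.
t = (19.42 − 0.02929)/0.06185 = 314 days.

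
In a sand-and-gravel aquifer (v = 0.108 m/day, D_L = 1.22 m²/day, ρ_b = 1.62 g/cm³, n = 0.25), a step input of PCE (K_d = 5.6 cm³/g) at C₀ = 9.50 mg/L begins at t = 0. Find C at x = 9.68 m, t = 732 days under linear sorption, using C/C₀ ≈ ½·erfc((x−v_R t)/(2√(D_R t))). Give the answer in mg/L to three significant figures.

Retardation factor R = 1 + ρ_b·K_d/n = 1 + 1.62 × 5.6/0.25 = 37.29.
Sorption retards both mechanisms: v_R = v/R = 0.002896 m/day, D_R = D/R = 0.03272 m²/day.
v_R·t = 0.002896 × 732 = 2.119872 m; 2√(D_R t) = 9.788 m; argument = (9.68 − 2.119872)/9.788 = 0.7724.
C = C₀ × ½·erfc(0.7724) = 9.50 × 0.1373 = 1.30 mg/L.

1.30 mg/L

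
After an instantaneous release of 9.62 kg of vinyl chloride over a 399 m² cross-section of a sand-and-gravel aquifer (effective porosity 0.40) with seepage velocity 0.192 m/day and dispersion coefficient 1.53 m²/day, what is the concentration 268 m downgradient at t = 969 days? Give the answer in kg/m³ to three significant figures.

0.000142 kg/m³

For an instantaneous plane source, C(x,t) = M/(n_e·A·√(4πDt)) · exp(−(x−vt)²/(4Dt)), with n_e·A the pore (flow) area.
Plume center vt = 0.192 × 969 = 186.048 m, so the well at 268 m is 81.952 m downgradient of the peak.
√(4πDt) = 136.5 m, giving peak height M/(n_e·A·√(4πDt)) = 9.62/(0.40 × 399 × 136.5) = 0.0004416 kg/m³.
(x−vt)²/(4Dt) = (81.952)²/(4 × 1.53 × 969) = 1.133; exp(−1.133) = 0.3221.
C = 0.0004416 × 0.3221 = 0.000142 kg/m³.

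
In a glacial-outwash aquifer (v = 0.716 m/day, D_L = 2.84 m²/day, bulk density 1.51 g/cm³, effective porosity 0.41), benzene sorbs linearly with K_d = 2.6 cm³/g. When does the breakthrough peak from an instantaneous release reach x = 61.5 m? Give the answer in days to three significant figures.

Retardation factor R = 1 + ρ_b·K_d/n = 1 + 1.51 × 2.6/0.41 = 10.58.
Sorption retards both mechanisms: v_R = v/R = 0.06767 m/day, D_R = D/R = 0.2684 m²/day.
Peak time from v_R²t² + 2D_R t − x² = 0: t = (√(D_R² + v_R²x²) − D_R)/v_R².
√(D_R² + v_R²x²) = √(0.2684² + 0.06767² × 61.5²) = 4.170; v_R² = 0.004579.
t = (4.170 − 0.2684)/0.004579 = 852 days.

852 days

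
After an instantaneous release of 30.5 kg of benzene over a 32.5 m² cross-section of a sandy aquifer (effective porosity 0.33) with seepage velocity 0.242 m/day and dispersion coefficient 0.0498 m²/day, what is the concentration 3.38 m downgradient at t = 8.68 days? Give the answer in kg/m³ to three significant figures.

For an instantaneous plane source, C(x,t) = M/(n_e·A·√(4πDt)) · exp(−(x−vt)²/(4Dt)), with n_e·A the pore (flow) area.
Plume center vt = 0.242 × 8.68 = 2.10056 m, so the well at 3.38 m is 1.27944 m downgradient of the peak.
√(4πDt) = 2.331 m, giving peak height M/(n_e·A·√(4πDt)) = 30.5/(0.33 × 32.5 × 2.331) = 1.220 kg/m³.
(x−vt)²/(4Dt) = (1.27944)²/(4 × 0.0498 × 8.68) = 0.9467; exp(−0.9467) = 0.3880.
C = 1.220 × 0.3880 = 0.473 kg/m³.

0.473 kg/m³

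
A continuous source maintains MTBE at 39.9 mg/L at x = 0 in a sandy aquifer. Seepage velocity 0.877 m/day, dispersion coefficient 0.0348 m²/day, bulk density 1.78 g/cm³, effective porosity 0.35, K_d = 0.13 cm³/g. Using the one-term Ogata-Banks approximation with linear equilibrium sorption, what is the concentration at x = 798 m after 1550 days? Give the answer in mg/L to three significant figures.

Retardation factor R = 1 + ρ_b·K_d/n = 1 + 1.78 × 0.13/0.35 = 1.661.
Sorption retards both mechanisms: v_R = v/R = 0.5280 m/day, D_R = D/R = 0.02095 m²/day.
v_R·t = 0.5280 × 1550 = 818.4 m; 2√(D_R t) = 11.40 m; argument = (798 − 818.4)/11.40 = -1.789.
C = C₀ × ½·erfc(-1.789) = 39.9 × 0.9943 = 39.7 mg/L.

39.7 mg/L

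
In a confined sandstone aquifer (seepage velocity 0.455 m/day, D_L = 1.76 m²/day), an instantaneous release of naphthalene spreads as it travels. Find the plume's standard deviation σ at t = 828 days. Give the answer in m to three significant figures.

Dispersive spreading gives a Gaussian with σ² = 2Dt; advection only shifts the center.
σ = √(2 × 1.76 × 828) = 54.0 m.

54.0 m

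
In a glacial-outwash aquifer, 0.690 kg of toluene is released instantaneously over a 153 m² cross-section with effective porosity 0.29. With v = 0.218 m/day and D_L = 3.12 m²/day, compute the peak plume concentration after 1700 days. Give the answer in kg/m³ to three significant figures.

The peak of an instantaneous 1D plume sits at x = vt; there the Gaussian factor is 1 and C_max = M/(n_e·A·√(4πDt)), where n_e·A is the pore area the mass is dissolved in.
√(4πDt) = √(4π × 3.12 × 1700) = 258.2 m, so C_max = 0.690/(0.29 × 153 × 258.2) = 6.02e-05 kg/m³.

6.02e-05 kg/m³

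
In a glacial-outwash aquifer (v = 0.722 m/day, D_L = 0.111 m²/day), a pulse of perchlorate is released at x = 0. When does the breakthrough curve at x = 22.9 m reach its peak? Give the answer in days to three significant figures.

31.5 days

For the 1D instantaneous-source solution, setting ∂C/∂t = 0 at fixed x gives v²t² + 2Dt − x² = 0, so t = (√(D² + v²x²) − D)/v².
√(D² + v²x²) = √(0.111² + 0.722² × 22.9²) = 16.53; v² = 0.521284.
t = (16.53 − 0.111)/0.521284 = 31.5 days (vs. the pure-advection estimate x/v = 31.7 d).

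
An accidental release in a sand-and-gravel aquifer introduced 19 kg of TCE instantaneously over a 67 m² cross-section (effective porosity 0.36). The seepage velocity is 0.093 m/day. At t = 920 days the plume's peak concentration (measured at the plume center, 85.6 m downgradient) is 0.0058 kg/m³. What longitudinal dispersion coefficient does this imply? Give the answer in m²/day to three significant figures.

At the plume center C_max = M/(n_e·A·√(4πDt)), so D = M²/(4πt·(n_e·A·C_max)²).
n_e·A·C_max = 0.36 × 67 × 0.0058 = 0.1399 kg/m.
D = 19²/(4π × 920 × 0.1399²) = 1.60 m²/day.

1.60 m²/day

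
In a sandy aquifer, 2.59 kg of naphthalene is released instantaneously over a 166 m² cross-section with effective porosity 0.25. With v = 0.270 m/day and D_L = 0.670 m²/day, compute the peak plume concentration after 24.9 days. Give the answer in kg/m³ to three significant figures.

0.00431 kg/m³

The peak of an instantaneous 1D plume sits at x = vt; there the Gaussian factor is 1 and C_max = M/(n_e·A·√(4πDt)), where n_e·A is the pore area the mass is dissolved in.
√(4πDt) = √(4π × 0.670 × 24.9) = 14.48 m, so C_max = 2.59/(0.25 × 166 × 14.48) = 0.00431 kg/m³.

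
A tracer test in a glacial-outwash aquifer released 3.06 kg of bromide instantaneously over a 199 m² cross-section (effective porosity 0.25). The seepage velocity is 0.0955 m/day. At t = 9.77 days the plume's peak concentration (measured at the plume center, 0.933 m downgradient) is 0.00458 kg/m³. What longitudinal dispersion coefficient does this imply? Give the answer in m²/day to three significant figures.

At the plume center C_max = M/(n_e·A·√(4πDt)), so D = M²/(4πt·(n_e·A·C_max)²).
n_e·A·C_max = 0.25 × 199 × 0.00458 = 0.2279 kg/m.
D = 3.06²/(4π × 9.77 × 0.2279²) = 1.47 m²/day.

1.47 m²/day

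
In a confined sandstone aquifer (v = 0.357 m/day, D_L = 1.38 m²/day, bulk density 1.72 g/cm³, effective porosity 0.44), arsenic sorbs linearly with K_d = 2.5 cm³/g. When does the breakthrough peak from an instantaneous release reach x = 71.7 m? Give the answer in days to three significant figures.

2050 days

Retardation factor R = 1 + ρ_b·K_d/n = 1 + 1.72 × 2.5/0.44 = 10.77.
Sorption retards both mechanisms: v_R = v/R = 0.03315 m/day, D_R = D/R = 0.1281 m²/day.
Peak time from v_R²t² + 2D_R t − x² = 0: t = (√(D_R² + v_R²x²) − D_R)/v_R².
√(D_R² + v_R²x²) = √(0.1281² + 0.03315² × 71.7²) = 2.380; v_R² = 0.001099.
t = (2.380 − 0.1281)/0.001099 = 2050 days.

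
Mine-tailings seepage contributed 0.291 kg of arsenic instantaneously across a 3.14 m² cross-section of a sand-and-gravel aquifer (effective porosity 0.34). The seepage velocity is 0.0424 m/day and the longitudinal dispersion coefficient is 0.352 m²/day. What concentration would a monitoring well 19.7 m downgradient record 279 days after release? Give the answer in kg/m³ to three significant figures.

For an instantaneous plane source, C(x,t) = M/(n_e·A·√(4πDt)) · exp(−(x−vt)²/(4Dt)), with n_e·A the pore (flow) area.
Plume center vt = 0.0424 × 279 = 11.8296 m, so the well at 19.7 m is 7.8704 m downgradient of the peak.
√(4πDt) = 35.13 m, giving peak height M/(n_e·A·√(4πDt)) = 0.291/(0.34 × 3.14 × 35.13) = 0.007759 kg/m³.
(x−vt)²/(4Dt) = (7.8704)²/(4 × 0.352 × 279) = 0.1577; exp(−0.1577) = 0.8541.
C = 0.007759 × 0.8541 = 0.00663 kg/m³.

0.00663 kg/m³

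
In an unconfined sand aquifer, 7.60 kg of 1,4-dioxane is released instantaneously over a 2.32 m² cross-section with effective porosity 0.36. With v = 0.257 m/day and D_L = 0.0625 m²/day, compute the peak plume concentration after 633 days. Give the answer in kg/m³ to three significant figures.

0.408 kg/m³

The peak of an instantaneous 1D plume sits at x = vt; there the Gaussian factor is 1 and C_max = M/(n_e·A·√(4πDt)), where n_e·A is the pore area the mass is dissolved in.
√(4πDt) = √(4π × 0.0625 × 633) = 22.30 m, so C_max = 7.60/(0.36 × 2.32 × 22.30) = 0.408 kg/m³.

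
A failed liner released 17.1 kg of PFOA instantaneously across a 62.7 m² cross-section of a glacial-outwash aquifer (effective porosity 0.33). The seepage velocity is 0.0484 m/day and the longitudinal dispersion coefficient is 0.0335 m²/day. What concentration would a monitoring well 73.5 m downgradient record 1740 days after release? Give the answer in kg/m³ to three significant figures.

For an instantaneous plane source, C(x,t) = M/(n_e·A·√(4πDt)) · exp(−(x−vt)²/(4Dt)), with n_e·A the pore (flow) area.
Plume center vt = 0.0484 × 1740 = 84.216 m, so the well at 73.5 m is 10.716 m upgradient of the peak.
√(4πDt) = 27.06 m, giving peak height M/(n_e·A·√(4πDt)) = 17.1/(0.33 × 62.7 × 27.06) = 0.03054 kg/m³.
(x−vt)²/(4Dt) = (-10.716)²/(4 × 0.0335 × 1740) = 0.4925; exp(−0.4925) = 0.6111.
C = 0.03054 × 0.6111 = 0.0187 kg/m³.

0.0187 kg/m³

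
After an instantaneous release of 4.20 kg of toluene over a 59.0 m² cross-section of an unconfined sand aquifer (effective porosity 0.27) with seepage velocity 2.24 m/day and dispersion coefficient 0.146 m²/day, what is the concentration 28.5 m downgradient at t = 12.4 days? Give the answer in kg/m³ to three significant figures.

For an instantaneous plane source, C(x,t) = M/(n_e·A·√(4πDt)) · exp(−(x−vt)²/(4Dt)), with n_e·A the pore (flow) area.
Plume center vt = 2.24 × 12.4 = 27.776 m, so the well at 28.5 m is 0.724 m downgradient of the peak.
√(4πDt) = 4.770 m, giving peak height M/(n_e·A·√(4πDt)) = 4.20/(0.27 × 59.0 × 4.770) = 0.05527 kg/m³.
(x−vt)²/(4Dt) = (0.724)²/(4 × 0.146 × 12.4) = 0.07238; exp(−0.07238) = 0.9302.
C = 0.05527 × 0.9302 = 0.0514 kg/m³.

0.0514 kg/m³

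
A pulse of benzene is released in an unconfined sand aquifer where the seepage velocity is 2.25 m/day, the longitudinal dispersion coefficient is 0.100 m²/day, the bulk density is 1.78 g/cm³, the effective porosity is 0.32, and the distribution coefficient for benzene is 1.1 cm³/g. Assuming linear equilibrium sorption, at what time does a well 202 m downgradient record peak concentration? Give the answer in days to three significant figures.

639 days

Retardation factor R = 1 + ρ_b·K_d/n = 1 + 1.78 × 1.1/0.32 = 7.119.
Sorption retards both mechanisms: v_R = v/R = 0.3161 m/day, D_R = D/R = 0.01405 m²/day.
Peak time from v_R²t² + 2D_R t − x² = 0: t = (√(D_R² + v_R²x²) − D_R)/v_R².
√(D_R² + v_R²x²) = √(0.01405² + 0.3161² × 202²) = 63.85; v_R² = 0.09992.
t = (63.85 − 0.01405)/0.09992 = 639 days.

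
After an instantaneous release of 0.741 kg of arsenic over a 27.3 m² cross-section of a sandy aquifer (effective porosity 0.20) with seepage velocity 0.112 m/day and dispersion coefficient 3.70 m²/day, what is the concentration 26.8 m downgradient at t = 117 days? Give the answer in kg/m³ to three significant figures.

0.00165 kg/m³

For an instantaneous plane source, C(x,t) = M/(n_e·A·√(4πDt)) · exp(−(x−vt)²/(4Dt)), with n_e·A the pore (flow) area.
Plume center vt = 0.112 × 117 = 13.104 m, so the well at 26.8 m is 13.696 m downgradient of the peak.
√(4πDt) = 73.76 m, giving peak height M/(n_e·A·√(4πDt)) = 0.741/(0.20 × 27.3 × 73.76) = 0.001840 kg/m³.
(x−vt)²/(4Dt) = (13.696)²/(4 × 3.70 × 117) = 0.1083; exp(−0.1083) = 0.8974.
C = 0.001840 × 0.8974 = 0.00165 kg/m³.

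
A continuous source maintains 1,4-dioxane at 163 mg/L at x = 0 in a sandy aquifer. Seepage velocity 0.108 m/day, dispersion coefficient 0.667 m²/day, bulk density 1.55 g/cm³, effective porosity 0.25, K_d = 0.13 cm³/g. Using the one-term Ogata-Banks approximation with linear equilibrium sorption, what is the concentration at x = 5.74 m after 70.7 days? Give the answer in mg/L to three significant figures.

68.0 mg/L

Retardation factor R = 1 + ρ_b·K_d/n = 1 + 1.55 × 0.13/0.25 = 1.806.
Sorption retards both mechanisms: v_R = v/R = 0.05980 m/day, D_R = D/R = 0.3693 m²/day.
v_R·t = 0.05980 × 70.7 = 4.22786 m; 2√(D_R t) = 10.22 m; argument = (5.74 − 4.22786)/10.22 = 0.1480.
C = C₀ × ½·erfc(0.1480) = 163 × 0.4171 = 68.0 mg/L.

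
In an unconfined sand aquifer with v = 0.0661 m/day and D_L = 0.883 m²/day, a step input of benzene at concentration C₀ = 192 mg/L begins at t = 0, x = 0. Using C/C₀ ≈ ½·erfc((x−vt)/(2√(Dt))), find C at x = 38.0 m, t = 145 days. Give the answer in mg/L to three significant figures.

For a continuous step input, C/C₀ ≈ ½·erfc((x−vt)/(2√(Dt))).
vt = 0.0661 × 145 = 9.5845 m and 2√(Dt) = 2√(0.883 × 145) = 22.63 m.
Argument (x−vt)/(2√(Dt)) = (38.0 − 9.5845)/22.63 = 1.256; ½·erfc(1.256) = 0.03785.
C = 192 × 0.03785 = 7.27 mg/L.

7.27 mg/L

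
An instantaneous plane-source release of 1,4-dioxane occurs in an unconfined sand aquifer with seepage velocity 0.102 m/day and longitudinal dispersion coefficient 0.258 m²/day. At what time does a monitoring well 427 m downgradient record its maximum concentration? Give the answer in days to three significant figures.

4160 days

For the 1D instantaneous-source solution, setting ∂C/∂t = 0 at fixed x gives v²t² + 2Dt − x² = 0, so t = (√(D² + v²x²) − D)/v².
√(D² + v²x²) = √(0.258² + 0.102² × 427²) = 43.55; v² = 0.010404.
t = (43.55 − 0.258)/0.010404 = 4160 days (vs. the pure-advection estimate x/v = 4190 d).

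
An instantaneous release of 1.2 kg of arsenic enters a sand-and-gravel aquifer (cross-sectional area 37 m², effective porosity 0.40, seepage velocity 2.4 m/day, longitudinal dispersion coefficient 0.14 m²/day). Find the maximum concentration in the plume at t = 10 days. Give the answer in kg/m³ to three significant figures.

0.0193 kg/m³

The peak of an instantaneous 1D plume sits at x = vt; there the Gaussian factor is 1 and C_max = M/(n_e·A·√(4πDt)), where n_e·A is the pore area the mass is dissolved in.
√(4πDt) = √(4π × 0.14 × 10) = 4.194 m, so C_max = 1.2/(0.40 × 37 × 4.194) = 0.0193 kg/m³.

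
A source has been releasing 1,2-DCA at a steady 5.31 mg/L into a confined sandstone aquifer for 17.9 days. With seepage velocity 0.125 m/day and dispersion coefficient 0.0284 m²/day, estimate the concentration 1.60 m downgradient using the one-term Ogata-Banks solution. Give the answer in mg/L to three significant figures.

3.91 mg/L

For a continuous step input, C/C₀ ≈ ½·erfc((x−vt)/(2√(Dt))).
vt = 0.125 × 17.9 = 2.2375 m and 2√(Dt) = 2√(0.0284 × 17.9) = 1.426 m.
Argument (x−vt)/(2√(Dt)) = (1.60 − 2.2375)/1.426 = -0.4471; ½·erfc(-0.4471) = 0.7364.
C = 5.31 × 0.7364 = 3.91 mg/L.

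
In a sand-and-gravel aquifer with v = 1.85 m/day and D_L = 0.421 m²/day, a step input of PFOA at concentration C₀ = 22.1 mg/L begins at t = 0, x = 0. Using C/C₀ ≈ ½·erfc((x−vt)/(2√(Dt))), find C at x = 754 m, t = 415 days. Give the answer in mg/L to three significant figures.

17.0 mg/L

For a continuous step input, C/C₀ ≈ ½·erfc((x−vt)/(2√(Dt))).
vt = 1.85 × 415 = 767.75 m and 2√(Dt) = 2√(0.421 × 415) = 26.44 m.
Argument (x−vt)/(2√(Dt)) = (754 − 767.75)/26.44 = -0.5200; ½·erfc(-0.5200) = 0.7689.
C = 22.1 × 0.7689 = 17.0 mg/L.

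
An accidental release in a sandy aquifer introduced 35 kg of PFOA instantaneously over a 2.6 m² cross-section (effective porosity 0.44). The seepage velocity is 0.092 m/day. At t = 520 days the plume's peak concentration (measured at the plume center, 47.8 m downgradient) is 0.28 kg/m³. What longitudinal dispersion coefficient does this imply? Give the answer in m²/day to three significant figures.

1.83 m²/day

At the plume center C_max = M/(n_e·A·√(4πDt)), so D = M²/(4πt·(n_e·A·C_max)²).
n_e·A·C_max = 0.44 × 2.6 × 0.28 = 0.3203 kg/m.
D = 35²/(4π × 520 × 0.3203²) = 1.83 m²/day.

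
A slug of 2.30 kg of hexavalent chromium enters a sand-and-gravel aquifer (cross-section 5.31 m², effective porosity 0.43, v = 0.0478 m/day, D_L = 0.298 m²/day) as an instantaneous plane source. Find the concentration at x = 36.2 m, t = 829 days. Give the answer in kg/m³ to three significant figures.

0.0179 kg/m³

For an instantaneous plane source, C(x,t) = M/(n_e·A·√(4πDt)) · exp(−(x−vt)²/(4Dt)), with n_e·A the pore (flow) area.
Plume center vt = 0.0478 × 829 = 39.6262 m, so the well at 36.2 m is 3.4262 m upgradient of the peak.
√(4πDt) = 55.72 m, giving peak height M/(n_e·A·√(4πDt)) = 2.30/(0.43 × 5.31 × 55.72) = 0.01808 kg/m³.
(x−vt)²/(4Dt) = (-3.4262)²/(4 × 0.298 × 829) = 0.01188; exp(−0.01188) = 0.9882.
C = 0.01808 × 0.9882 = 0.0179 kg/m³.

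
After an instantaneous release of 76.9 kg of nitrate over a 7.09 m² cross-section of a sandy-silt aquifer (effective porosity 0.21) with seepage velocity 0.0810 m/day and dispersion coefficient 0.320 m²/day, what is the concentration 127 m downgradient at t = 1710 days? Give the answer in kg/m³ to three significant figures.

For an instantaneous plane source, C(x,t) = M/(n_e·A·√(4πDt)) · exp(−(x−vt)²/(4Dt)), with n_e·A the pore (flow) area.
Plume center vt = 0.0810 × 1710 = 138.51 m, so the well at 127 m is 11.51 m upgradient of the peak.
√(4πDt) = 82.92 m, giving peak height M/(n_e·A·√(4πDt)) = 76.9/(0.21 × 7.09 × 82.92) = 0.6229 kg/m³.
(x−vt)²/(4Dt) = (-11.51)²/(4 × 0.320 × 1710) = 0.06053; exp(−0.06053) = 0.9413.
C = 0.6229 × 0.9413 = 0.586 kg/m³.

0.586 kg/m³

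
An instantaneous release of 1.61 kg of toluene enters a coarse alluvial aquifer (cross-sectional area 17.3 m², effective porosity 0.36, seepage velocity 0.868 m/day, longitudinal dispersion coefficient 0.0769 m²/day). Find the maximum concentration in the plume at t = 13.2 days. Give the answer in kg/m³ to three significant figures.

0.0724 kg/m³

The peak of an instantaneous 1D plume sits at x = vt; there the Gaussian factor is 1 and C_max = M/(n_e·A·√(4πDt)), where n_e·A is the pore area the mass is dissolved in.
√(4πDt) = √(4π × 0.0769 × 13.2) = 3.572 m, so C_max = 1.61/(0.36 × 17.3 × 3.572) = 0.0724 kg/m³.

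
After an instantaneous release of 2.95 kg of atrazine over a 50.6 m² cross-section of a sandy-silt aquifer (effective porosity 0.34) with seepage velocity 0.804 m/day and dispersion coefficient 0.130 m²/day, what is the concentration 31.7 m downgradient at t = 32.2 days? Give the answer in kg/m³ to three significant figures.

0.00315 kg/m³

For an instantaneous plane source, C(x,t) = M/(n_e·A·√(4πDt)) · exp(−(x−vt)²/(4Dt)), with n_e·A the pore (flow) area.
Plume center vt = 0.804 × 32.2 = 25.8888 m, so the well at 31.7 m is 5.8112 m downgradient of the peak.
√(4πDt) = 7.253 m, giving peak height M/(n_e·A·√(4πDt)) = 2.95/(0.34 × 50.6 × 7.253) = 0.02364 kg/m³.
(x−vt)²/(4Dt) = (5.8112)²/(4 × 0.130 × 32.2) = 2.017; exp(−2.017) = 0.1331.
C = 0.02364 × 0.1331 = 0.00315 kg/m³.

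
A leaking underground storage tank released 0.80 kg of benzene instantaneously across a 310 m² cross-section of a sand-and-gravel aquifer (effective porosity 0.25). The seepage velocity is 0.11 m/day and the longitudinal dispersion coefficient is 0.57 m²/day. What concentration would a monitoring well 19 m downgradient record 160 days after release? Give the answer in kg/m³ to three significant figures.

For an instantaneous plane source, C(x,t) = M/(n_e·A·√(4πDt)) · exp(−(x−vt)²/(4Dt)), with n_e·A the pore (flow) area.
Plume center vt = 0.11 × 160 = 17.6 m, so the well at 19 m is 1.4 m downgradient of the peak.
√(4πDt) = 33.85 m, giving peak height M/(n_e·A·√(4πDt)) = 0.80/(0.25 × 310 × 33.85) = 0.0003050 kg/m³.
(x−vt)²/(4Dt) = (1.4)²/(4 × 0.57 × 160) = 0.005373; exp(−0.005373) = 0.9946.
C = 0.0003050 × 0.9946 = 0.000303 kg/m³.

0.000303 kg/m³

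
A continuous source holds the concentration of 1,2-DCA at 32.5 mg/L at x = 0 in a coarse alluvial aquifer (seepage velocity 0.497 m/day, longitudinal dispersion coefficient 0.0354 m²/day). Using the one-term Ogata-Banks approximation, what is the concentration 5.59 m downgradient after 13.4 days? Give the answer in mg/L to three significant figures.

For a continuous step input, C/C₀ ≈ ½·erfc((x−vt)/(2√(Dt))).
vt = 0.497 × 13.4 = 6.6598 m and 2√(Dt) = 2√(0.0354 × 13.4) = 1.377 m.
Argument (x−vt)/(2√(Dt)) = (5.59 − 6.6598)/1.377 = -0.7769; ½·erfc(-0.7769) = 0.8641.
C = 32.5 × 0.8641 = 28.1 mg/L.

28.1 mg/L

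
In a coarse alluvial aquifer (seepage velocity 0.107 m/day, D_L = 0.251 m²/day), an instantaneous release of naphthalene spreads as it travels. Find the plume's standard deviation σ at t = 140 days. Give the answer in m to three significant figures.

Dispersive spreading gives a Gaussian with σ² = 2Dt; advection only shifts the center.
σ = √(2 × 0.251 × 140) = 8.38 m.

8.38 m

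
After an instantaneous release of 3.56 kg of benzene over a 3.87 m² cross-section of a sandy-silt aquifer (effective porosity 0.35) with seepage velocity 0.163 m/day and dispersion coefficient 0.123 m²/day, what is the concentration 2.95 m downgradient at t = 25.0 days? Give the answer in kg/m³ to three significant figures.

0.381 kg/m³

For an instantaneous plane source, C(x,t) = M/(n_e·A·√(4πDt)) · exp(−(x−vt)²/(4Dt)), with n_e·A the pore (flow) area.
Plume center vt = 0.163 × 25.0 = 4.075 m, so the well at 2.95 m is 1.125 m upgradient of the peak.
√(4πDt) = 6.216 m, giving peak height M/(n_e·A·√(4πDt)) = 3.56/(0.35 × 3.87 × 6.216) = 0.4228 kg/m³.
(x−vt)²/(4Dt) = (-1.125)²/(4 × 0.123 × 25.0) = 0.1029; exp(−0.1029) = 0.9022.
C = 0.4228 × 0.9022 = 0.381 kg/m³.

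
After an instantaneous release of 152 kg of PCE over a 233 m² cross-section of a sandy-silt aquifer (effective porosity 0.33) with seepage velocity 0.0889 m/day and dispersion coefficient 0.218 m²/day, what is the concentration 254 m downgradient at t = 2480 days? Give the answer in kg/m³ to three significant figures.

For an instantaneous plane source, C(x,t) = M/(n_e·A·√(4πDt)) · exp(−(x−vt)²/(4Dt)), with n_e·A the pore (flow) area.
Plume center vt = 0.0889 × 2480 = 220.472 m, so the well at 254 m is 33.528 m downgradient of the peak.
√(4πDt) = 82.43 m, giving peak height M/(n_e·A·√(4πDt)) = 152/(0.33 × 233 × 82.43) = 0.02398 kg/m³.
(x−vt)²/(4Dt) = (33.528)²/(4 × 0.218 × 2480) = 0.5198; exp(−0.5198) = 0.5946.
C = 0.02398 × 0.5946 = 0.0143 kg/m³.

0.0143 kg/m³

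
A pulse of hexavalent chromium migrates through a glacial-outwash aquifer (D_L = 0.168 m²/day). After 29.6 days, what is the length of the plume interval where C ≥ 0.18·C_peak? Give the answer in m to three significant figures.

The plume is Gaussian with σ = √(2Dt) = √(2 × 0.168 × 29.6) = 3.154 m.
C/C_peak = exp(−Δx²/(2σ²)) = 0.18 ⇒ Δx = σ·√(−2 ln 0.18) = 3.154 × 1.852 = 5.841 m.
Width = 2Δx = 11.7 m.

11.7 m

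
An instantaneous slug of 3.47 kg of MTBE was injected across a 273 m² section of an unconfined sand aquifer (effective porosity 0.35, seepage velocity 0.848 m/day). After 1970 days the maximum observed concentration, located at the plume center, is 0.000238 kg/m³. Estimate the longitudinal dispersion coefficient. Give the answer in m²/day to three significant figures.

At the plume center C_max = M/(n_e·A·√(4πDt)), so D = M²/(4πt·(n_e·A·C_max)²).
n_e·A·C_max = 0.35 × 273 × 0.000238 = 0.02274 kg/m.
D = 3.47²/(4π × 1970 × 0.02274²) = 0.941 m²/day.

0.941 m²/day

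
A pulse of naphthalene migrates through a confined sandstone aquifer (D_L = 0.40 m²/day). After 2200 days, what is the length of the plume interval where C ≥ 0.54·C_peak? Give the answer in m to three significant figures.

93.1 m

The plume is Gaussian with σ = √(2Dt) = √(2 × 0.40 × 2200) = 41.95 m.
C/C_peak = exp(−Δx²/(2σ²)) = 0.54 ⇒ Δx = σ·√(−2 ln 0.54) = 41.95 × 1.110 = 46.56 m.
Width = 2Δx = 93.1 m.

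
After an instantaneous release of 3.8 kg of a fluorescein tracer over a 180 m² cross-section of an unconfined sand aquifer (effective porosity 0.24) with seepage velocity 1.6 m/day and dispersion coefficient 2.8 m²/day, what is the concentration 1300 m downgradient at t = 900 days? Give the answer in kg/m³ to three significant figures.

For an instantaneous plane source, C(x,t) = M/(n_e·A·√(4πDt)) · exp(−(x−vt)²/(4Dt)), with n_e·A the pore (flow) area.
Plume center vt = 1.6 × 900 = 1440 m, so the well at 1300 m is 140 m upgradient of the peak.
√(4πDt) = 178.0 m, giving peak height M/(n_e·A·√(4πDt)) = 3.8/(0.24 × 180 × 178.0) = 0.0004942 kg/m³.
(x−vt)²/(4Dt) = (-140)²/(4 × 2.8 × 900) = 1.944; exp(−1.944) = 0.1431.
C = 0.0004942 × 0.1431 = 7.07e-05 kg/m³.

7.07e-05 kg/m³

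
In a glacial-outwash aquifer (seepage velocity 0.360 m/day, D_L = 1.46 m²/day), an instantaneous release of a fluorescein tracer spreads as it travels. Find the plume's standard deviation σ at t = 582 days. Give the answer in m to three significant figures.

Dispersive spreading gives a Gaussian with σ² = 2Dt; advection only shifts the center.
σ = √(2 × 1.46 × 582) = 41.2 m.

41.2 m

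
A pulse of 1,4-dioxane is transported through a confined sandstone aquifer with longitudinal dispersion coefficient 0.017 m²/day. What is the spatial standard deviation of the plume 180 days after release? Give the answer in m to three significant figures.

Dispersive spreading gives a Gaussian with σ² = 2Dt; advection only shifts the center.
σ = √(2 × 0.017 × 180) = 2.47 m.

2.47 m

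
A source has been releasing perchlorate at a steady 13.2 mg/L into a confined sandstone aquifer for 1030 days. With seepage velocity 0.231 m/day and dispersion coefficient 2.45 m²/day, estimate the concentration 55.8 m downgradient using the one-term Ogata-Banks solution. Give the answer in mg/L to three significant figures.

13.1 mg/L

For a continuous step input, C/C₀ ≈ ½·erfc((x−vt)/(2√(Dt))).
vt = 0.231 × 1030 = 237.93 m and 2√(Dt) = 2√(2.45 × 1030) = 100.5 m.
Argument (x−vt)/(2√(Dt)) = (55.8 − 237.93)/100.5 = -1.812; ½·erfc(-1.812) = 0.9948.
C = 13.2 × 0.9948 = 13.1 mg/L.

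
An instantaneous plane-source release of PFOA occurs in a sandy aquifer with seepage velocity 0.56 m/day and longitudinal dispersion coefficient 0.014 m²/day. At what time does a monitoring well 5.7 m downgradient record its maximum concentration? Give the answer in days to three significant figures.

For the 1D instantaneous-source solution, setting ∂C/∂t = 0 at fixed x gives v²t² + 2Dt − x² = 0, so t = (√(D² + v²x²) − D)/v².
√(D² + v²x²) = √(0.014² + 0.56² × 5.7²) = 3.192; v² = 0.3136.
t = (3.192 − 0.014)/0.3136 = 10.1 days (vs. the pure-advection estimate x/v = 10.2 d).

10.1 days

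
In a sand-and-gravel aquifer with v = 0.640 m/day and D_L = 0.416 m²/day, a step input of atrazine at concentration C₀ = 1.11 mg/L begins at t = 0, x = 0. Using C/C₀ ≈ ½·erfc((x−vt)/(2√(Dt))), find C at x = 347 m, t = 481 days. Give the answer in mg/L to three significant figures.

For a continuous step input, C/C₀ ≈ ½·erfc((x−vt)/(2√(Dt))).
vt = 0.640 × 481 = 307.84 m and 2√(Dt) = 2√(0.416 × 481) = 28.29 m.
Argument (x−vt)/(2√(Dt)) = (347 − 307.84)/28.29 = 1.384; ½·erfc(1.384) = 0.02516.
C = 1.11 × 0.02516 = 0.0279 mg/L.

0.0279 mg/L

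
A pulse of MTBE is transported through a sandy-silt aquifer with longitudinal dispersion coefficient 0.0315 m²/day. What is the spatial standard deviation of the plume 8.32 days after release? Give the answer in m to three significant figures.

0.724 m

Dispersive spreading gives a Gaussian with σ² = 2Dt; advection only shifts the center.
σ = √(2 × 0.0315 × 8.32) = 0.724 m.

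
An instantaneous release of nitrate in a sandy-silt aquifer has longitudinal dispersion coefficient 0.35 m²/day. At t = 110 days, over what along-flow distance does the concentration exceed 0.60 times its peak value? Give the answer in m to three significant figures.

The plume is Gaussian with σ = √(2Dt) = √(2 × 0.35 × 110) = 8.775 m.
C/C_peak = exp(−Δx²/(2σ²)) = 0.60 ⇒ Δx = σ·√(−2 ln 0.60) = 8.775 × 1.011 = 8.872 m.
Width = 2Δx = 17.7 m.

17.7 m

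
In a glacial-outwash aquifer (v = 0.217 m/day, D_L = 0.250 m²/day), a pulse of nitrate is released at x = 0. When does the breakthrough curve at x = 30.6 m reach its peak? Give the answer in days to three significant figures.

136 days

For the 1D instantaneous-source solution, setting ∂C/∂t = 0 at fixed x gives v²t² + 2Dt − x² = 0, so t = (√(D² + v²x²) − D)/v².
√(D² + v²x²) = √(0.250² + 0.217² × 30.6²) = 6.645; v² = 0.047089.
t = (6.645 − 0.250)/0.047089 = 136 days (vs. the pure-advection estimate x/v = 141 d).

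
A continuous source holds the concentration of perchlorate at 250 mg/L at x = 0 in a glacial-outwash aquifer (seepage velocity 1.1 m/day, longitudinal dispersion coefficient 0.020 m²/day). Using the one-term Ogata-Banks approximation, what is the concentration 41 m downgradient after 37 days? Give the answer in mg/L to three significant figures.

For a continuous step input, C/C₀ ≈ ½·erfc((x−vt)/(2√(Dt))).
vt = 1.1 × 37 = 40.7 m and 2√(Dt) = 2√(0.020 × 37) = 1.720 m.
Argument (x−vt)/(2√(Dt)) = (41 − 40.7)/1.720 = 0.1744; ½·erfc(0.1744) = 0.4026.
C = 250 × 0.4026 = 101 mg/L.

101 mg/L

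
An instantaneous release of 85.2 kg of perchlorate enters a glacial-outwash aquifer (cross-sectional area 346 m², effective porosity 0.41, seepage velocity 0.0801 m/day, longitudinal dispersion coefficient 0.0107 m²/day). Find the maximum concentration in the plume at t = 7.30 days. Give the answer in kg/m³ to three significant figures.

0.606 kg/m³

The peak of an instantaneous 1D plume sits at x = vt; there the Gaussian factor is 1 and C_max = M/(n_e·A·√(4πDt)), where n_e·A is the pore area the mass is dissolved in.
√(4πDt) = √(4π × 0.0107 × 7.30) = 0.9907 m, so C_max = 85.2/(0.41 × 346 × 0.9907) = 0.606 kg/m³.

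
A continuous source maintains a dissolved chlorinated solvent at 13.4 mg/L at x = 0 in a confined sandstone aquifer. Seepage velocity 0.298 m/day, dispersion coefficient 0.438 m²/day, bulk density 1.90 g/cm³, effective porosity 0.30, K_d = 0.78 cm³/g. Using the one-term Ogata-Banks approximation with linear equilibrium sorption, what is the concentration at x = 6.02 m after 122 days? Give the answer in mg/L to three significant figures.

6.83 mg/L

Retardation factor R = 1 + ρ_b·K_d/n = 1 + 1.90 × 0.78/0.30 = 5.940.
Sorption retards both mechanisms: v_R = v/R = 0.05017 m/day, D_R = D/R = 0.07374 m²/day.
v_R·t = 0.05017 × 122 = 6.12074 m; 2√(D_R t) = 5.999 m; argument = (6.02 − 6.12074)/5.999 = -0.01679.
C = C₀ × ½·erfc(-0.01679) = 13.4 × 0.5095 = 6.83 mg/L.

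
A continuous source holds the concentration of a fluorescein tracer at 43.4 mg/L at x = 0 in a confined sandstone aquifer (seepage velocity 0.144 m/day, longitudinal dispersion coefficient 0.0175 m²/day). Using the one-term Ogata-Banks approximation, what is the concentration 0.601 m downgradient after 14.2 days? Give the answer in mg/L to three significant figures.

For a continuous step input, C/C₀ ≈ ½·erfc((x−vt)/(2√(Dt))).
vt = 0.144 × 14.2 = 2.0448 m and 2√(Dt) = 2√(0.0175 × 14.2) = 0.9970 m.
Argument (x−vt)/(2√(Dt)) = (0.601 − 2.0448)/0.9970 = -1.448; ½·erfc(-1.448) = 0.9797.
C = 43.4 × 0.9797 = 42.5 mg/L.

42.5 mg/L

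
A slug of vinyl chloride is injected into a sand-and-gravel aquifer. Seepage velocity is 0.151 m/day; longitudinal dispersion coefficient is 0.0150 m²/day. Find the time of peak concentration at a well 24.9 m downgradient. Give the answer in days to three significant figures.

For the 1D instantaneous-source solution, setting ∂C/∂t = 0 at fixed x gives v²t² + 2Dt − x² = 0, so t = (√(D² + v²x²) − D)/v².
√(D² + v²x²) = √(0.0150² + 0.151² × 24.9²) = 3.760; v² = 0.022801.
t = (3.760 − 0.0150)/0.022801 = 164 days (vs. the pure-advection estimate x/v = 165 d).

164 days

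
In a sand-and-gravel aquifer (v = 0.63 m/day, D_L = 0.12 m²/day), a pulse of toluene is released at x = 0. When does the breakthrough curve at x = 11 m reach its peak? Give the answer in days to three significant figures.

For the 1D instantaneous-source solution, setting ∂C/∂t = 0 at fixed x gives v²t² + 2Dt − x² = 0, so t = (√(D² + v²x²) − D)/v².
√(D² + v²x²) = √(0.12² + 0.63² × 11²) = 6.931; v² = 0.3969.
t = (6.931 − 0.12)/0.3969 = 17.2 days (vs. the pure-advection estimate x/v = 17.5 d).

17.2 days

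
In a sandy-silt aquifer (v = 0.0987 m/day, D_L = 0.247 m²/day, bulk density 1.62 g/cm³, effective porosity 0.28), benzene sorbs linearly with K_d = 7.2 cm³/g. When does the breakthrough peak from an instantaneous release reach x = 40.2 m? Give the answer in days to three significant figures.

Retardation factor R = 1 + ρ_b·K_d/n = 1 + 1.62 × 7.2/0.28 = 42.66.
Sorption retards both mechanisms: v_R = v/R = 0.002314 m/day, D_R = D/R = 0.005790 m²/day.
Peak time from v_R²t² + 2D_R t − x² = 0: t = (√(D_R² + v_R²x²) − D_R)/v_R².
√(D_R² + v_R²x²) = √(0.005790² + 0.002314² × 40.2²) = 0.09320; v_R² = 5.355e-06.
t = (0.09320 − 0.005790)/5.355e-06 = 16300 days.

16300 days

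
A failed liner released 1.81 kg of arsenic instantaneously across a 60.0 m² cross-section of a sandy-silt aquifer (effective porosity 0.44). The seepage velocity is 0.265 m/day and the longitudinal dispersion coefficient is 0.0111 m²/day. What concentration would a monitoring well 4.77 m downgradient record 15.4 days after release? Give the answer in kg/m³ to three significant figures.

For an instantaneous plane source, C(x,t) = M/(n_e·A·√(4πDt)) · exp(−(x−vt)²/(4Dt)), with n_e·A the pore (flow) area.
Plume center vt = 0.265 × 15.4 = 4.081 m, so the well at 4.77 m is 0.689 m downgradient of the peak.
√(4πDt) = 1.466 m, giving peak height M/(n_e·A·√(4πDt)) = 1.81/(0.44 × 60.0 × 1.466) = 0.04677 kg/m³.
(x−vt)²/(4Dt) = (0.689)²/(4 × 0.0111 × 15.4) = 0.6943; exp(−0.6943) = 0.4994.
C = 0.04677 × 0.4994 = 0.0234 kg/m³.

0.0234 kg/m³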